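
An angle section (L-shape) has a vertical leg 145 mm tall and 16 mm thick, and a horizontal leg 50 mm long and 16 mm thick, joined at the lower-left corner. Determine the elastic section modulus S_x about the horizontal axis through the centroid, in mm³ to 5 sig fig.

S_x ≈ 6.9730 × 10⁴ mm³

Treat the section as a set of non-overlapping primitives; coordinates are from the bounding-box lower-left.
Vertical leg: 16 × 145, A = 2 320 mm², y = 72.5 mm, Ī = 4 064 833 mm⁴.
Horizontal leg (remainder): 34 × 16, A = 544 mm², y = 8 mm, Ī = 11605.33 mm⁴.
Centroid: ȳ = ΣA·y / ΣA = 60.2486 mm.
Transfer each piece to the horizontal axis through the centroid using Ī + A·d² with d = y − 60.2486:
  vertical leg: d = 12.2514 mm → contributes +4 413 058 mm⁴
  horizontal leg (remainder): d = -52.2486 mm → contributes +1 496 680 mm⁴
Total I = 5 909 738 mm⁴.
Extreme fibre distance c = 84.7514 mm; S = I/c = 69730.27 mm³.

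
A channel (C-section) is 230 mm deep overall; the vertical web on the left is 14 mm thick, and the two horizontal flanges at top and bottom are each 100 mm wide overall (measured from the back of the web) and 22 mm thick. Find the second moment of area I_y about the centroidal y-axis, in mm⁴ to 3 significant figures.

I_y ≈ 6.73 × 10⁶ mm⁴

Break the section into simple shapes (no overlaps), measuring from the bottom-left corner of the bounding box.
Web: 14 × 230, A = 3 220 mm², x = 7 mm, Ī = 52 593 mm⁴.
Top flange (beyond web): 86 × 22, A = 1 892 mm², x = 57 mm, Ī = 1 166 103 mm⁴.
Bottom flange (beyond web): 86 × 22, A = 1 892 mm², x = 57 mm, Ī = 1 166 103 mm⁴.
Centroid: x̄ = ΣA·x / ΣA = 34.013 mm.
Transfer each piece to the centroidal y-axis using Ī + A·d² with d = x − 34.013:
  web: d = -27.013 mm → contributes +2 402 258 mm⁴
  top flange (beyond web): d = 22.987 mm → contributes +2 165 828 mm⁴
  bottom flange (beyond web): d = 22.987 mm → contributes +2 165 828 mm⁴
Total I = 6 733 913 mm⁴.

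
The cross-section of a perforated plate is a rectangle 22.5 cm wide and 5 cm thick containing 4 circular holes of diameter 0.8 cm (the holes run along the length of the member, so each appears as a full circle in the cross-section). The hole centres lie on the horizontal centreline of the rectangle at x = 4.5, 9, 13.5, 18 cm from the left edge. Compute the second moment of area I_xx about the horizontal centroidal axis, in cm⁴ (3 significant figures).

I_xx ≈ 234 cm⁴

Decompose the section into non-overlapping parts with the origin at the bottom-left of its bounding rectangle.
Plate: 22.5 × 5, A = 112.5 cm², y = 2.5 cm, Ī = 234.38 cm⁴.
Hole 1 (subtracted): ⌀0.8, A = 0.50265 cm², y = 2.5 cm, Ī = 0.020106 cm⁴.
Hole 2 (subtracted): ⌀0.8, A = 0.50265 cm², y = 2.5 cm, Ī = 0.020106 cm⁴.
Hole 3 (subtracted): ⌀0.8, A = 0.50265 cm², y = 2.5 cm, Ī = 0.020106 cm⁴.
Hole 4 (subtracted): ⌀0.8, A = 0.50265 cm², y = 2.5 cm, Ī = 0.020106 cm⁴.
By symmetry the centroid is at mid-height, ȳ = 2.5 cm.
All pieces are centred on the horizontal centroidal axis, so I = ΣĪ (holes subtracted) = 234.29 cm⁴.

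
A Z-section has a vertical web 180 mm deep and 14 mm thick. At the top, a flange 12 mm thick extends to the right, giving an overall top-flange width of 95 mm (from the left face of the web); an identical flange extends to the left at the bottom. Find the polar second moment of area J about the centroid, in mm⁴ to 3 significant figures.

J ≈ 2.60 × 10⁷ mm⁴

Break the section into simple shapes (no overlaps), measuring from the bottom-left corner of the bounding box.
Web: 14 × 180, A = 2 520 mm², y = 90 mm, Ī = 6 804 000 mm⁴.
Top flange (beyond web): 81 × 12, A = 972 mm², y = 174 mm, Ī = 11 664 mm⁴.
Bottom flange (beyond web): 81 × 12, A = 972 mm², y = 6 mm, Ī = 11 664 mm⁴.
Centroid: ȳ = ΣA·y / ΣA = 90 mm.
Transfer each piece to the centroidal x-axis using Ī + A·d² with d = y − 90:
  web: d = 0 mm → contributes +6 804 000 mm⁴
  top flange (beyond web): d = 84 mm → contributes +6 870 096 mm⁴
  bottom flange (beyond web): d = -84 mm → contributes +6 870 096 mm⁴
Total I = 20 544 192 mm⁴.
For the y-axis: x̄ = 88 mm.
Repeating about the centroidal y-axis gives I_y = 5 490 192 mm⁴.
Polar second moment: J = I_x + I_y = 26 034 384 mm⁴.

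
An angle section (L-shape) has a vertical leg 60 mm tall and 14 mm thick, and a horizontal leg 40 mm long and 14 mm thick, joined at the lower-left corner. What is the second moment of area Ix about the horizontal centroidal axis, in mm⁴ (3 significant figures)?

Ix ≈ 3.92 × 10⁵ mm⁴

Break the section into simple shapes (no overlaps), measuring from the bottom-left corner of the bounding box.
Vertical leg: 14 × 60, A = 840 mm², y = 30 mm, Ī = 252 000 mm⁴.
Horizontal leg (remainder): 26 × 14, A = 364 mm², y = 7 mm, Ī = 5945.3 mm⁴.
Centroid: ȳ = ΣA·y / ΣA = 23.047 mm.
Transfer each piece to the horizontal centroidal axis using Ī + A·d² with d = y − 23.047:
  vertical leg: d = 6.9535 mm → contributes +292 615 mm⁴
  horizontal leg (remainder): d = -16.047 mm → contributes +99 672 mm⁴
Total I = 392 287 mm⁴.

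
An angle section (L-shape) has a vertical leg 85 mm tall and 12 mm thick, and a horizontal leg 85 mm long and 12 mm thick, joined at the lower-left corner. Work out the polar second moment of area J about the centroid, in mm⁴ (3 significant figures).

Treat the section as a set of non-overlapping primitives; coordinates are from the bounding-box lower-left.
Vertical leg: 12 × 85, A = 1 020 mm², y = 42.5 mm, Ī = 614 125 mm⁴.
Horizontal leg (remainder): 73 × 12, A = 876 mm², y = 6 mm, Ī = 10 512 mm⁴.
Centroid: ȳ = ΣA·y / ΣA = 25.636 mm.
Transfer each piece to the centroidal x-axis using Ī + A·d² with d = y − 25.636:
  vertical leg: d = 16.864 mm → contributes +904 205 mm⁴
  horizontal leg (remainder): d = -19.636 mm → contributes +348 276 mm⁴
Total I = 1 252 481 mm⁴.
For the y-axis: x̄ = 25.636 mm.
Repeating about the centroidal y-axis gives I_y = 1 252 481 mm⁴.
Polar second moment: J = I_x + I_y = 2 504 962 mm⁴.

J ≈ 2.50 × 10⁶ mm⁴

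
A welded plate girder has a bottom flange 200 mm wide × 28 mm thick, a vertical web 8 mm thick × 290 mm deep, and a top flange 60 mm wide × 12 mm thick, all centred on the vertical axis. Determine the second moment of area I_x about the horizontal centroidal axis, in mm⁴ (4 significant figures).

I_x ≈ 1.039 × 10⁸ mm⁴

Decompose the section into non-overlapping parts with the origin at the bottom-left of its bounding rectangle.
Bottom plate: 200 × 28, A = 5 600 mm², y = 14 mm, Ī = 365 867 mm⁴.
Web plate: 8 × 290, A = 2 320 mm², y = 173 mm, Ī = 16 259 333 mm⁴.
Top plate: 60 × 12, A = 720 mm², y = 324 mm, Ī = 8 640 mm⁴.
Centroid: ȳ = ΣA·y / ΣA = 82.5278 mm.
Transfer each piece to the horizontal centroidal axis using Ī + A·d² with d = y − 82.5278:
  bottom plate: d = -68.5278 mm → contributes +26 663 782 mm⁴
  web plate: d = 90.4722 mm → contributes +35 249 051 mm⁴
  top plate: d = 241.472 mm → contributes +41 991 001 mm⁴
Total I = 103 903 833 mm⁴.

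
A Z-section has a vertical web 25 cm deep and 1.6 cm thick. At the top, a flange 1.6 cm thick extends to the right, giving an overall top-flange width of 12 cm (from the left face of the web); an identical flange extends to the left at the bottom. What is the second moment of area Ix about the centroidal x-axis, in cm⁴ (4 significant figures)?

Split into non-overlapping primitives; take the origin at the lower-left of the bounding box.
Web: 1.6 × 25, A = 40 cm², y = 12.5 cm, Ī = 2083.33 cm⁴.
Top flange (beyond web): 10.4 × 1.6, A = 16.64 cm², y = 24.2 cm, Ī = 3.54987 cm⁴.
Bottom flange (beyond web): 10.4 × 1.6, A = 16.64 cm², y = 0.8 cm, Ī = 3.54987 cm⁴.
Centroid: ȳ = ΣA·y / ΣA = 12.5 cm.
Transfer each piece to the centroidal x-axis using Ī + A·d² with d = y − 12.5:
  web: d = 0 cm → contributes +2083.33 cm⁴
  top flange (beyond web): d = 11.7 cm → contributes +2281.4 cm⁴
  bottom flange (beyond web): d = -11.7 cm → contributes +2281.4 cm⁴
Total I = 6646.13 cm⁴.

Ix ≈ 6646 cm⁴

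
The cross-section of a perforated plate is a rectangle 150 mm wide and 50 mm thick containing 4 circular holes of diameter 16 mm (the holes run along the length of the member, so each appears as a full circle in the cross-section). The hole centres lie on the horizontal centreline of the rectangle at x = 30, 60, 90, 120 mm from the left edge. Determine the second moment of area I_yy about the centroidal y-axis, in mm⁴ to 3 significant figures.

Decompose the section into non-overlapping parts with the origin at the bottom-left of its bounding rectangle.
Plate: 150 × 50, A = 7 500 mm², x = 75 mm, Ī = 14 062 500 mm⁴.
Hole 1 (subtracted): ⌀16, A = 201.06 mm², x = 30 mm, Ī = 3 217 mm⁴.
Hole 2 (subtracted): ⌀16, A = 201.06 mm², x = 60 mm, Ī = 3 217 mm⁴.
Hole 3 (subtracted): ⌀16, A = 201.06 mm², x = 90 mm, Ī = 3 217 mm⁴.
Hole 4 (subtracted): ⌀16, A = 201.06 mm², x = 120 mm, Ī = 3 217 mm⁴.
By symmetry the centroid is at mid-width, x̄ = 75 mm.
Transfer each piece to the centroidal y-axis using Ī + A·d² with d = x − 75:
  plate: d = 0 mm → contributes +14 062 500 mm⁴
  hole 1: d = -45 mm → contributes −410 367 mm⁴
  hole 2: d = -15 mm → contributes −48 456 mm⁴
  hole 3: d = 15 mm → contributes −48 456 mm⁴
  hole 4: d = 45 mm → contributes −410 367 mm⁴
Total I = 13 144 853 mm⁴.

I_yy ≈ 1.31 × 10⁷ mm⁴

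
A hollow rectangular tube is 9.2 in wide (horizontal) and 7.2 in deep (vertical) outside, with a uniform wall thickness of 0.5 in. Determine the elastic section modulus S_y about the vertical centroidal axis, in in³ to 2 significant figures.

Decompose the section into non-overlapping parts with the origin at the bottom-left of its bounding rectangle.
Outer rectangle: 9.2 × 7.2, A = 66.24 in², x = 4.6 in, Ī = 467.2 in⁴.
Inner void (subtracted): 8.2 × 6.2, A = 50.84 in², x = 4.6 in, Ī = 284.9 in⁴.
By symmetry the centroid is at mid-width, x̄ = 4.6 in.
All pieces are centred on the vertical centroidal axis, so I = ΣĪ (holes subtracted) = 182.3 in⁴.
Extreme fibre distance c = 4.6 in; S = I/c = 39.64 in³.

S_y ≈ 40 in³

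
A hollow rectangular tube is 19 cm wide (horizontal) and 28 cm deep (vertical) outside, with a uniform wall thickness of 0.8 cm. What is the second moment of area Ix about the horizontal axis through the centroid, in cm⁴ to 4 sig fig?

Break the section into simple shapes (no overlaps), measuring from the bottom-left corner of the bounding box.
Outer rectangle: 19 × 28, A = 532 cm², y = 14 cm, Ī = 34757.3 cm⁴.
Inner void (subtracted): 17.4 × 26.4, A = 459.36 cm², y = 14 cm, Ī = 26679.6 cm⁴.
By symmetry the centroid is at mid-height, ȳ = 14 cm.
All pieces are centred on the horizontal axis through the centroid, so I = ΣĪ (holes subtracted) = 8077.7 cm⁴.

Ix ≈ 8078 cm⁴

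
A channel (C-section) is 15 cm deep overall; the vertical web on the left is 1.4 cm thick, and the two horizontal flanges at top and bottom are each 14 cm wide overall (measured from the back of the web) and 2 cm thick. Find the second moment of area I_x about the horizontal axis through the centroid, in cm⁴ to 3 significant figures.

Split into non-overlapping primitives; take the origin at the lower-left of the bounding box.
Web: 1.4 × 15, A = 21 cm², y = 7.5 cm, Ī = 393.75 cm⁴.
Top flange (beyond web): 12.6 × 2, A = 25.2 cm², y = 14 cm, Ī = 8.4 cm⁴.
Bottom flange (beyond web): 12.6 × 2, A = 25.2 cm², y = 1 cm, Ī = 8.4 cm⁴.
By symmetry the centroid is at mid-height, ȳ = 7.5 cm.
Transfer each piece to the horizontal axis through the centroid using Ī + A·d² with d = y − 7.5:
  web: d = 0 cm → contributes +393.75 cm⁴
  top flange (beyond web): d = 6.5 cm → contributes +1073.1 cm⁴
  bottom flange (beyond web): d = -6.5 cm → contributes +1073.1 cm⁴
Total I = 2 540 cm⁴.

I_x ≈ 2540 cm⁴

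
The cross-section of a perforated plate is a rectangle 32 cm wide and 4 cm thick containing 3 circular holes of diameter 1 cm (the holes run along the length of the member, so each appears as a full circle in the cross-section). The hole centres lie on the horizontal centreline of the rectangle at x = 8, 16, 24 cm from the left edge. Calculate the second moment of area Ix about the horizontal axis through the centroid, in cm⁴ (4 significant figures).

Ix ≈ 170.5 cm⁴

Split into non-overlapping primitives; take the origin at the lower-left of the bounding box.
Plate: 32 × 4, A = 128 cm², y = 2 cm, Ī = 170.667 cm⁴.
Hole 1 (subtracted): ⌀1, A = 0.785398 cm², y = 2 cm, Ī = 0.0490874 cm⁴.
Hole 2 (subtracted): ⌀1, A = 0.785398 cm², y = 2 cm, Ī = 0.0490874 cm⁴.
Hole 3 (subtracted): ⌀1, A = 0.785398 cm², y = 2 cm, Ī = 0.0490874 cm⁴.
By symmetry the centroid is at mid-height, ȳ = 2 cm.
All pieces are centred on the horizontal axis through the centroid, so I = ΣĪ (holes subtracted) = 170.519 cm⁴.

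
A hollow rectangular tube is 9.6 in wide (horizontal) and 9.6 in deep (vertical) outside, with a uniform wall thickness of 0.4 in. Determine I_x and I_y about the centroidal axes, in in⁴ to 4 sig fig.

Break the section into simple shapes (no overlaps), measuring from the bottom-left corner of the bounding box.
Outer rectangle: 9.6 × 9.6, A = 92.16 in², y = 4.8 in, Ī = 707.789 in⁴.
Inner void (subtracted): 8.8 × 8.8, A = 77.44 in², y = 4.8 in, Ī = 499.746 in⁴.
By symmetry the centroid is at mid-height, ȳ = 4.8 in.
All pieces are centred on the centroidal x-axis, so I = ΣĪ (holes subtracted) = 208.043 in⁴.
Repeating about the centroidal y-axis gives I_y = 208.043 in⁴.

I_x ≈ 208.0 in⁴, I_y ≈ 208.0 in⁴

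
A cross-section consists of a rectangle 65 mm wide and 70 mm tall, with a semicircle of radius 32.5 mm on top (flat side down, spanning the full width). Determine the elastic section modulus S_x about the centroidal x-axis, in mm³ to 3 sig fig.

S_x ≈ 8.95 × 10⁴ mm³

Break the section into simple shapes (no overlaps), measuring from the bottom-left corner of the bounding box.
Rectangular body: 65 × 70, A = 4 550 mm², y = 35 mm, Ī = 1 857 917 mm⁴.
Semicircular cap: semicircle r = 32.5, A = 1659.2 mm², y = 83.793 mm, Ī = 122 452 mm⁴.
Centroid: ȳ = ΣA·y / ΣA = 48.038 mm.
Transfer each piece to the centroidal x-axis using Ī + A·d² with d = y − 48.038:
  rectangular body: d = -13.038 mm → contributes +2 631 385 mm⁴
  semicircular cap: d = 35.755 mm → contributes +2 243 582 mm⁴
Total I = 4 874 967 mm⁴.
Extreme fibre distance c = 54.462 mm; S = I/c = 89 512 mm³.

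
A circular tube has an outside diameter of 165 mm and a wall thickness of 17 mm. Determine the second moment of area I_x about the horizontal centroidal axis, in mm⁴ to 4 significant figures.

Break the section into simple shapes (no overlaps), measuring from the bottom-left corner of the bounding box.
Outer circle: ⌀165, A = 21382.5 mm², y = 82.5 mm, Ī = 36 383 601 mm⁴.
Bore (subtracted): ⌀131, A = 13478.2 mm², y = 82.5 mm, Ī = 14 456 231 mm⁴.
By symmetry the centroid is at mid-height, ȳ = 82.5 mm.
All pieces are centred on the horizontal centroidal axis, so I = ΣĪ (holes subtracted) = 21 927 370 mm⁴.

I_x ≈ 2.193 × 10⁷ mm⁴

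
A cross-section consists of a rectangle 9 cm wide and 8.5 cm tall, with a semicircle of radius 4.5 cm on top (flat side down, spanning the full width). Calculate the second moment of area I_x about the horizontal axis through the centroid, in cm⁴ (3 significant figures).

I_x ≈ 1360 cm⁴

Decompose the section into non-overlapping parts with the origin at the bottom-left of its bounding rectangle.
Rectangular body: 9 × 8.5, A = 76.5 cm², y = 4.25 cm, Ī = 460.59 cm⁴.
Semicircular cap: semicircle r = 4.5, A = 31.809 cm², y = 10.41 cm, Ī = 45.007 cm⁴.
Centroid: ȳ = ΣA·y / ΣA = 6.0591 cm.
Transfer each piece to the horizontal axis through the centroid using Ī + A·d² with d = y − 6.0591:
  rectangular body: d = -1.8091 cm → contributes +710.95 cm⁴
  semicircular cap: d = 4.3508 cm → contributes +647.13 cm⁴
Total I = 1358.1 cm⁴.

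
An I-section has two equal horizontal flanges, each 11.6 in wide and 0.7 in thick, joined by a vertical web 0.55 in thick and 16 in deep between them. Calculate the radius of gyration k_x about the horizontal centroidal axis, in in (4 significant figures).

Break the section into simple shapes (no overlaps), measuring from the bottom-left corner of the bounding box.
Bottom flange: 11.6 × 0.7, A = 8.12 in², y = 0.35 in, Ī = 0.331567 in⁴.
Web: 0.55 × 16, A = 8.8 in², y = 8.7 in, Ī = 187.733 in⁴.
Top flange: 11.6 × 0.7, A = 8.12 in², y = 17.05 in, Ī = 0.331567 in⁴.
By symmetry the centroid is at mid-height, ȳ = 8.7 in.
Transfer each piece to the horizontal centroidal axis using Ī + A·d² with d = y − 8.7:
  bottom flange: d = -8.35 in → contributes +566.478 in⁴
  web: d = 0 in → contributes +187.733 in⁴
  top flange: d = 8.35 in → contributes +566.478 in⁴
Total I = 1320.69 in⁴.
Radius of gyration: k = √(I/A) = √(1320.69 / 25.04) = 7.26245 in.

k_x ≈ 7.262 in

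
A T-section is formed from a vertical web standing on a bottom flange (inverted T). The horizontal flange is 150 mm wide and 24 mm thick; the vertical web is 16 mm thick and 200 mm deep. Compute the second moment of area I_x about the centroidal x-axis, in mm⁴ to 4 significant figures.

Treat the section as a set of non-overlapping primitives; coordinates are from the bounding-box lower-left.
Flange: 150 × 24, A = 3 600 mm², y = 12 mm, Ī = 172 800 mm⁴.
Web: 16 × 200, A = 3 200 mm², y = 124 mm, Ī = 10 666 667 mm⁴.
Centroid: ȳ = ΣA·y / ΣA = 64.7059 mm.
Transfer each piece to the centroidal x-axis using Ī + A·d² with d = y − 64.7059:
  flange: d = -52.7059 mm → contributes +10 173 276 mm⁴
  web: d = 59.2941 mm → contributes +21 917 202 mm⁴
Total I = 32 090 478 mm⁴.

I_x ≈ 3.209 × 10⁷ mm⁴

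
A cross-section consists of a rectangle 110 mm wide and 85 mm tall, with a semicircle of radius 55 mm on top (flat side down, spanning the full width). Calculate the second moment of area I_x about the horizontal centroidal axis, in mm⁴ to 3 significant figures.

Treat the section as a set of non-overlapping primitives; coordinates are from the bounding-box lower-left.
Rectangular body: 110 × 85, A = 9 350 mm², y = 42.5 mm, Ī = 5 629 479 mm⁴.
Semicircular cap: semicircle r = 55, A = 4751.7 mm², y = 108.34 mm, Ī = 1 004 345 mm⁴.
Centroid: ȳ = ΣA·y / ΣA = 64.686 mm.
Transfer each piece to the horizontal centroidal axis using Ī + A·d² with d = y − 64.686:
  rectangular body: d = -22.186 mm → contributes +10 231 804 mm⁴
  semicircular cap: d = 43.657 mm → contributes +10 060 496 mm⁴
Total I = 20 292 300 mm⁴.

I_x ≈ 2.03 × 10⁷ mm⁴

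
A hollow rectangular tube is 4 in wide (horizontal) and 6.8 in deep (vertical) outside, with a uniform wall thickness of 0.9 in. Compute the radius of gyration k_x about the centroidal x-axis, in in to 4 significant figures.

Break the section into simple shapes (no overlaps), measuring from the bottom-left corner of the bounding box.
Outer rectangle: 4 × 6.8, A = 27.2 in², y = 3.4 in, Ī = 104.811 in⁴.
Inner void (subtracted): 2.2 × 5, A = 11 in², y = 3.4 in, Ī = 22.9167 in⁴.
By symmetry the centroid is at mid-height, ȳ = 3.4 in.
All pieces are centred on the centroidal x-axis, so I = ΣĪ (holes subtracted) = 81.894 in⁴.
Radius of gyration: k = √(I/A) = √(81.894 / 16.2) = 2.24837 in.

k_x ≈ 2.248 in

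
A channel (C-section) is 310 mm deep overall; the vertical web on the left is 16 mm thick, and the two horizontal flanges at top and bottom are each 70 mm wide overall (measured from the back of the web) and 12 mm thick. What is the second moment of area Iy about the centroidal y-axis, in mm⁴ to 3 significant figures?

Treat the section as a set of non-overlapping primitives; coordinates are from the bounding-box lower-left.
Web: 16 × 310, A = 4 960 mm², x = 8 mm, Ī = 105 813 mm⁴.
Top flange (beyond web): 54 × 12, A = 648 mm², x = 43 mm, Ī = 157 464 mm⁴.
Bottom flange (beyond web): 54 × 12, A = 648 mm², x = 43 mm, Ī = 157 464 mm⁴.
Centroid: x̄ = ΣA·x / ΣA = 15.251 mm.
Transfer each piece to the centroidal y-axis using Ī + A·d² with d = x − 15.251:
  web: d = -7.2506 mm → contributes +366 569 mm⁴
  top flange (beyond web): d = 27.749 mm → contributes +656 442 mm⁴
  bottom flange (beyond web): d = 27.749 mm → contributes +656 442 mm⁴
Total I = 1 679 452 mm⁴.

Iy ≈ 1.68 × 10⁶ mm⁴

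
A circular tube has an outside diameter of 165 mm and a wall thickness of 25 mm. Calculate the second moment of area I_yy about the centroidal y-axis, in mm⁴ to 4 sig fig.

I_yy ≈ 2.780 × 10⁷ mm⁴

Split into non-overlapping primitives; take the origin at the lower-left of the bounding box.
Outer circle: ⌀165, A = 21382.5 mm², x = 82.5 mm, Ī = 36 383 601 mm⁴.
Bore (subtracted): ⌀115, A = 10386.9 mm², x = 82.5 mm, Ī = 8 585 414 mm⁴.
By symmetry the centroid is at mid-width, x̄ = 82.5 mm.
All pieces are centred on the centroidal y-axis, so I = ΣĪ (holes subtracted) = 27 798 186 mm⁴.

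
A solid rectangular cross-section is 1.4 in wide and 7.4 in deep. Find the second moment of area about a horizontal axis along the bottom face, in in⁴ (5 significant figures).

The section: 1.4 × 7.4, A = 10.36 in², y = 3.7 in, Ī = 47.27613 in⁴.
Transfer it to the base of the section using Ī + A·d² with d = y − 0:
  the section: d = 3.7 in → contributes +189.1045 in⁴
Total I = 189.1045 in⁴.

I_base ≈ 189.10 in⁴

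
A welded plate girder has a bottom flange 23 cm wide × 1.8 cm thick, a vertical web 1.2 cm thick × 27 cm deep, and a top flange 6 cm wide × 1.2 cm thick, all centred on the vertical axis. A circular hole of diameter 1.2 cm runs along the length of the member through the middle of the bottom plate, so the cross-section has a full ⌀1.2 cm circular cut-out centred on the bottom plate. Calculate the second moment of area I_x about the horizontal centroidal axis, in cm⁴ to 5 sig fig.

I_x ≈ 8896.9 cm⁴

Treat the section as a set of non-overlapping primitives; coordinates are from the bounding-box lower-left.
Bottom plate: 23 × 1.8, A = 41.4 cm², y = 0.9 cm, Ī = 11.178 cm⁴.
Web plate: 1.2 × 27, A = 32.4 cm², y = 15.3 cm, Ī = 1968.3 cm⁴.
Top plate: 6 × 1.2, A = 7.2 cm², y = 29.4 cm, Ī = 0.864 cm⁴.
Hole (subtracted): ⌀1.2, A = 1.130973 cm², y = 0.9 cm, Ī = 0.1017876 cm⁴.
Centroid: ȳ = ΣA·y / ΣA = 9.31077 cm.
Transfer each piece to the horizontal centroidal axis using Ī + A·d² with d = y − 9.31077:
  bottom plate: d = -8.41077 cm → contributes +2939.857 cm⁴
  web plate: d = 5.98923 cm → contributes +3130.516 cm⁴
  top plate: d = 20.08923 cm → contributes +2906.62 cm⁴
  hole: d = -8.41077 cm → contributes −80.10803 cm⁴
Total I = 8896.885 cm⁴.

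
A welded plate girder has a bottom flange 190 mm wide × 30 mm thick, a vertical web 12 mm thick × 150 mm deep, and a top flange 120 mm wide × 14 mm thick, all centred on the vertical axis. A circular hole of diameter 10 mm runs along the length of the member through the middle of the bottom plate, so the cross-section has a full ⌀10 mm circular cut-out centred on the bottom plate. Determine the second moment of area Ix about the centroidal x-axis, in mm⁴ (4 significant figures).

Split into non-overlapping primitives; take the origin at the lower-left of the bounding box.
Bottom plate: 190 × 30, A = 5 700 mm², y = 15 mm, Ī = 427 500 mm⁴.
Web plate: 12 × 150, A = 1 800 mm², y = 105 mm, Ī = 3 375 000 mm⁴.
Top plate: 120 × 14, A = 1 680 mm², y = 187 mm, Ī = 27 440 mm⁴.
Hole (subtracted): ⌀10, A = 78.5398 mm², y = 15 mm, Ī = 490.874 mm⁴.
Centroid: ȳ = ΣA·y / ΣA = 64.5481 mm.
Transfer each piece to the centroidal x-axis using Ī + A·d² with d = y − 64.5481:
  bottom plate: d = -49.5481 mm → contributes +14 421 077 mm⁴
  web plate: d = 40.4519 mm → contributes +6 320 442 mm⁴
  top plate: d = 122.452 mm → contributes +25 218 149 mm⁴
  hole: d = -49.5481 mm → contributes −193 307 mm⁴
Total I = 45 766 361 mm⁴.

Ix ≈ 4.577 × 10⁷ mm⁴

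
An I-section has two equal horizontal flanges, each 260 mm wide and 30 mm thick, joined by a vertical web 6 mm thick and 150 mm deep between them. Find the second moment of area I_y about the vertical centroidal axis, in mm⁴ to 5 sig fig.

Treat the section as a set of non-overlapping primitives; coordinates are from the bounding-box lower-left.
Bottom flange: 260 × 30, A = 7 800 mm², x = 130 mm, Ī = 43 940 000 mm⁴.
Web: 6 × 150, A = 900 mm², x = 130 mm, Ī = 2 700 mm⁴.
Top flange: 260 × 30, A = 7 800 mm², x = 130 mm, Ī = 43 940 000 mm⁴.
By symmetry the centroid is at mid-width, x̄ = 130 mm.
All pieces are centred on the vertical centroidal axis, so I = ΣĪ = 87 882 700 mm⁴.

I_y ≈ 8.7883 × 10⁷ mm⁴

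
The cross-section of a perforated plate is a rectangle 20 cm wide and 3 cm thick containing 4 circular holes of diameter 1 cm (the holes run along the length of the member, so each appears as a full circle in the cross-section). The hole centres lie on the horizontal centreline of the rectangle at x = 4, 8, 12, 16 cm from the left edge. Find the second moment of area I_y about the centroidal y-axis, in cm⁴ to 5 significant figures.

Decompose the section into non-overlapping parts with the origin at the bottom-left of its bounding rectangle.
Plate: 20 × 3, A = 60 cm², x = 10 cm, Ī = 2 000 cm⁴.
Hole 1 (subtracted): ⌀1, A = 0.7853982 cm², x = 4 cm, Ī = 0.04908739 cm⁴.
Hole 2 (subtracted): ⌀1, A = 0.7853982 cm², x = 8 cm, Ī = 0.04908739 cm⁴.
Hole 3 (subtracted): ⌀1, A = 0.7853982 cm², x = 12 cm, Ī = 0.04908739 cm⁴.
Hole 4 (subtracted): ⌀1, A = 0.7853982 cm², x = 16 cm, Ī = 0.04908739 cm⁴.
By symmetry the centroid is at mid-width, x̄ = 10 cm.
Transfer each piece to the centroidal y-axis using Ī + A·d² with d = x − 10:
  plate: d = 0 cm → contributes +2 000 cm⁴
  hole 1: d = -6 cm → contributes −28.32342 cm⁴
  hole 2: d = -2 cm → contributes −3.19068 cm⁴
  hole 3: d = 2 cm → contributes −3.19068 cm⁴
  hole 4: d = 6 cm → contributes −28.32342 cm⁴
Total I = 1936.972 cm⁴.

I_y ≈ 1937.0 cm⁴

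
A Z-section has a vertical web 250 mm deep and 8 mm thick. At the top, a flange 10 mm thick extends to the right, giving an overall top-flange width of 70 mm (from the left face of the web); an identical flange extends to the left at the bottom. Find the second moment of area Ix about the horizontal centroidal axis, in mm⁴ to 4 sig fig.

Ix ≈ 2.828 × 10⁷ mm⁴

Break the section into simple shapes (no overlaps), measuring from the bottom-left corner of the bounding box.
Web: 8 × 250, A = 2 000 mm², y = 125 mm, Ī = 10 416 667 mm⁴.
Top flange (beyond web): 62 × 10, A = 620 mm², y = 245 mm, Ī = 5166.67 mm⁴.
Bottom flange (beyond web): 62 × 10, A = 620 mm², y = 5 mm, Ī = 5166.67 mm⁴.
Centroid: ȳ = ΣA·y / ΣA = 125 mm.
Transfer each piece to the horizontal centroidal axis using Ī + A·d² with d = y − 125:
  web: d = 0 mm → contributes +10 416 667 mm⁴
  top flange (beyond web): d = 120 mm → contributes +8 933 167 mm⁴
  bottom flange (beyond web): d = -120 mm → contributes +8 933 167 mm⁴
Total I = 28 283 000 mm⁴.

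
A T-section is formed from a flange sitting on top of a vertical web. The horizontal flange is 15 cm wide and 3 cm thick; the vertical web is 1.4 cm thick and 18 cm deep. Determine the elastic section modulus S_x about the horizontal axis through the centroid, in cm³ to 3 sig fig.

S_x ≈ 159 cm³

Decompose the section into non-overlapping parts with the origin at the bottom-left of its bounding rectangle.
Flange: 15 × 3, A = 45 cm², y = 19.5 cm, Ī = 33.75 cm⁴.
Web: 1.4 × 18, A = 25.2 cm², y = 9 cm, Ī = 680.4 cm⁴.
Centroid: ȳ = ΣA·y / ΣA = 15.731 cm.
Transfer each piece to the horizontal axis through the centroid using Ī + A·d² with d = y − 15.731:
  flange: d = 3.7692 cm → contributes +673.07 cm⁴
  web: d = -6.7308 cm → contributes +1 822 cm⁴
Total I = 2495.1 cm⁴.
Extreme fibre distance c = 15.731 cm; S = I/c = 158.61 cm³.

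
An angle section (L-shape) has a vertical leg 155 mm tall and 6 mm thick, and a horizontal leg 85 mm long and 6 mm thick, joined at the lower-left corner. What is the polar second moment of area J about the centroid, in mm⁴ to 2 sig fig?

Split into non-overlapping primitives; take the origin at the lower-left of the bounding box.
Vertical leg: 6 × 155, A = 930 mm², y = 77.5 mm, Ī = 1 861 938 mm⁴.
Horizontal leg (remainder): 79 × 6, A = 474 mm², y = 3 mm, Ī = 1 422 mm⁴.
Centroid: ȳ = ΣA·y / ΣA = 52.35 mm.
Transfer each piece to the centroidal x-axis using Ī + A·d² with d = y − 52.35:
  vertical leg: d = 25.15 mm → contributes +2 450 263 mm⁴
  horizontal leg (remainder): d = -49.35 mm → contributes +1 155 732 mm⁴
Total I = 3 605 996 mm⁴.
For the y-axis: x̄ = 17.35 mm.
Repeating about the centroidal y-axis gives I_y = 816 426 mm⁴.
Polar second moment: J = I_x + I_y = 4 422 421 mm⁴.

J ≈ 4.4 × 10⁶ mm⁴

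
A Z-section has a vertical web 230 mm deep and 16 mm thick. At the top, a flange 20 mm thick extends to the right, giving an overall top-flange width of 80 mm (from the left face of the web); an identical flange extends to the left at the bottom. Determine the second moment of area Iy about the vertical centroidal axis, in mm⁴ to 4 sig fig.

Iy ≈ 5.048 × 10⁶ mm⁴

Split into non-overlapping primitives; take the origin at the lower-left of the bounding box.
Web: 16 × 230, A = 3 680 mm², x = 72 mm, Ī = 78506.7 mm⁴.
Top flange (beyond web): 64 × 20, A = 1 280 mm², x = 112 mm, Ī = 436 907 mm⁴.
Bottom flange (beyond web): 64 × 20, A = 1 280 mm², x = 32 mm, Ī = 436 907 mm⁴.
Centroid: x̄ = ΣA·x / ΣA = 72 mm.
Transfer each piece to the vertical centroidal axis using Ī + A·d² with d = x − 72:
  web: d = 0 mm → contributes +78506.7 mm⁴
  top flange (beyond web): d = 40 mm → contributes +2 484 907 mm⁴
  bottom flange (beyond web): d = -40 mm → contributes +2 484 907 mm⁴
Total I = 5 048 320 mm⁴.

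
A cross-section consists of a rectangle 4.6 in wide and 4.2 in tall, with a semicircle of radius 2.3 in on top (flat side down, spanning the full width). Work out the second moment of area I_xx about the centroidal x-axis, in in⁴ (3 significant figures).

Split into non-overlapping primitives; take the origin at the lower-left of the bounding box.
Rectangular body: 4.6 × 4.2, A = 19.32 in², y = 2.1 in, Ī = 28.4 in⁴.
Semicircular cap: semicircle r = 2.3, A = 8.3095 in², y = 5.1762 in, Ī = 3.0714 in⁴.
Centroid: ȳ = ΣA·y / ΣA = 3.0251 in.
Transfer each piece to the centroidal x-axis using Ī + A·d² with d = y − 3.0251:
  rectangular body: d = -0.92515 in → contributes +44.936 in⁴
  semicircular cap: d = 2.151 in → contributes +41.518 in⁴
Total I = 86.454 in⁴.

I_xx ≈ 86.5 in⁴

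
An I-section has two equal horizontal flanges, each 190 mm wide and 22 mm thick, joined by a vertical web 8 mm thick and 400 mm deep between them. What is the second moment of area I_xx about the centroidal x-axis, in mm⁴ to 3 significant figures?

I_xx ≈ 4.15 × 10⁸ mm⁴

Treat the section as a set of non-overlapping primitives; coordinates are from the bounding-box lower-left.
Bottom flange: 190 × 22, A = 4 180 mm², y = 11 mm, Ī = 168 593 mm⁴.
Web: 8 × 400, A = 3 200 mm², y = 222 mm, Ī = 42 666 667 mm⁴.
Top flange: 190 × 22, A = 4 180 mm², y = 433 mm, Ī = 168 593 mm⁴.
By symmetry the centroid is at mid-height, ȳ = 222 mm.
Transfer each piece to the centroidal x-axis using Ī + A·d² with d = y − 222:
  bottom flange: d = -211 mm → contributes +186 266 373 mm⁴
  web: d = 0 mm → contributes +42 666 667 mm⁴
  top flange: d = 211 mm → contributes +186 266 373 mm⁴
Total I = 415 199 413 mm⁴.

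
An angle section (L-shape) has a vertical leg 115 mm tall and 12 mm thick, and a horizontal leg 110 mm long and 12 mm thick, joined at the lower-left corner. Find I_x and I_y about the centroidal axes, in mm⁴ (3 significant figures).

I_x ≈ 3.22 × 10⁶ mm⁴, I_y ≈ 2.88 × 10⁶ mm⁴

Decompose the section into non-overlapping parts with the origin at the bottom-left of its bounding rectangle.
Vertical leg: 12 × 115, A = 1 380 mm², y = 57.5 mm, Ī = 1 520 875 mm⁴.
Horizontal leg (remainder): 98 × 12, A = 1 176 mm², y = 6 mm, Ī = 14 112 mm⁴.
Centroid: ȳ = ΣA·y / ΣA = 33.805 mm.
Transfer each piece to the centroidal x-axis using Ī + A·d² with d = y − 33.805:
  vertical leg: d = 23.695 mm → contributes +2 295 669 mm⁴
  horizontal leg (remainder): d = -27.805 mm → contributes +923 310 mm⁴
Total I = 3 218 979 mm⁴.
For the y-axis: x̄ = 31.305 mm.
Repeating about the centroidal y-axis gives I_y = 2 878 414 mm⁴.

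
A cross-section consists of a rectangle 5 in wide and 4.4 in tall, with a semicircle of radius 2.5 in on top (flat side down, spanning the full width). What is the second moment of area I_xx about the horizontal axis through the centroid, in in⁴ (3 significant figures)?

I_xx ≈ 112 in⁴

Break the section into simple shapes (no overlaps), measuring from the bottom-left corner of the bounding box.
Rectangular body: 5 × 4.4, A = 22 in², y = 2.2 in, Ī = 35.493 in⁴.
Semicircular cap: semicircle r = 2.5, A = 9.8175 in², y = 5.461 in, Ī = 4.2874 in⁴.
Centroid: ȳ = ΣA·y / ΣA = 3.2062 in.
Transfer each piece to the horizontal axis through the centroid using Ī + A·d² with d = y − 3.2062:
  rectangular body: d = -1.0062 in → contributes +57.767 in⁴
  semicircular cap: d = 2.2548 in → contributes +54.202 in⁴
Total I = 111.97 in⁴.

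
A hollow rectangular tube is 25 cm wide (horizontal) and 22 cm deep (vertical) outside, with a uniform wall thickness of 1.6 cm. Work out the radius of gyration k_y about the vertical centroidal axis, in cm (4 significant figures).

Break the section into simple shapes (no overlaps), measuring from the bottom-left corner of the bounding box.
Outer rectangle: 25 × 22, A = 550 cm², x = 12.5 cm, Ī = 28645.8 cm⁴.
Inner void (subtracted): 21.8 × 18.8, A = 409.84 cm², x = 12.5 cm, Ī = 16 231 cm⁴.
By symmetry the centroid is at mid-width, x̄ = 12.5 cm.
All pieces are centred on the vertical centroidal axis, so I = ΣĪ (holes subtracted) = 12414.8 cm⁴.
Radius of gyration: k = √(I/A) = √(12414.8 / 140.16) = 9.41148 cm.

k_y ≈ 9.411 cm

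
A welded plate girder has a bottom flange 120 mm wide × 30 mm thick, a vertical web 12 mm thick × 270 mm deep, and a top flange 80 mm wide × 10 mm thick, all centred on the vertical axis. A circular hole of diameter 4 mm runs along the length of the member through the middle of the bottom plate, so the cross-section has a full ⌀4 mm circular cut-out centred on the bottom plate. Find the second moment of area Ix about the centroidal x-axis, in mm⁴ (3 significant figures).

Decompose the section into non-overlapping parts with the origin at the bottom-left of its bounding rectangle.
Bottom plate: 120 × 30, A = 3 600 mm², y = 15 mm, Ī = 270 000 mm⁴.
Web plate: 12 × 270, A = 3 240 mm², y = 165 mm, Ī = 19 683 000 mm⁴.
Top plate: 80 × 10, A = 800 mm², y = 305 mm, Ī = 6666.7 mm⁴.
Hole (subtracted): ⌀4, A = 12.566 mm², y = 15 mm, Ī = 12.566 mm⁴.
Centroid: ȳ = ΣA·y / ΣA = 109.13 mm.
Transfer each piece to the centroidal x-axis using Ī + A·d² with d = y − 109.13:
  bottom plate: d = -94.134 mm → contributes +32 170 281 mm⁴
  web plate: d = 55.866 mm → contributes +29 795 112 mm⁴
  top plate: d = 195.87 mm → contributes +30 697 493 mm⁴
  hole: d = -94.134 mm → contributes −111 366 mm⁴
Total I = 92 551 521 mm⁴.

Ix ≈ 9.26 × 10⁷ mm⁴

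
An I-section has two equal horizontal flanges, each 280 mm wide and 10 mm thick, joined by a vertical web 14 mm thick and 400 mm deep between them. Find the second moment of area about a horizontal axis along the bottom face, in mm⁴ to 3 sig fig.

Treat the section as a set of non-overlapping primitives; coordinates are from the bounding-box lower-left.
Bottom flange: 280 × 10, A = 2 800 mm², y = 5 mm, Ī = 23 333 mm⁴.
Web: 14 × 400, A = 5 600 mm², y = 210 mm, Ī = 74 666 667 mm⁴.
Top flange: 280 × 10, A = 2 800 mm², y = 415 mm, Ī = 23 333 mm⁴.
Transfer each piece to the base of the section using Ī + A·d² with d = y − 0:
  bottom flange: d = 5 mm → contributes +93 333 mm⁴
  web: d = 210 mm → contributes +321 626 667 mm⁴
  top flange: d = 415 mm → contributes +482 253 333 mm⁴
Total I = 803 973 333 mm⁴.

I_base ≈ 8.04 × 10⁸ mm⁴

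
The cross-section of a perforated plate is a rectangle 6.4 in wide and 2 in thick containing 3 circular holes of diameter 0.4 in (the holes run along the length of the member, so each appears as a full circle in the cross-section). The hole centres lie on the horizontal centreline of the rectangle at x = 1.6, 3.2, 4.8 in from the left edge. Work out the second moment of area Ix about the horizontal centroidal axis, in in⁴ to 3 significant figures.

Ix ≈ 4.26 in⁴

Break the section into simple shapes (no overlaps), measuring from the bottom-left corner of the bounding box.
Plate: 6.4 × 2, A = 12.8 in², y = 1 in, Ī = 4.2667 in⁴.
Hole 1 (subtracted): ⌀0.4, A = 0.12566 in², y = 1 in, Ī = 0.0012566 in⁴.
Hole 2 (subtracted): ⌀0.4, A = 0.12566 in², y = 1 in, Ī = 0.0012566 in⁴.
Hole 3 (subtracted): ⌀0.4, A = 0.12566 in², y = 1 in, Ī = 0.0012566 in⁴.
By symmetry the centroid is at mid-height, ȳ = 1 in.
All pieces are centred on the horizontal centroidal axis, so I = ΣĪ (holes subtracted) = 4.2629 in⁴.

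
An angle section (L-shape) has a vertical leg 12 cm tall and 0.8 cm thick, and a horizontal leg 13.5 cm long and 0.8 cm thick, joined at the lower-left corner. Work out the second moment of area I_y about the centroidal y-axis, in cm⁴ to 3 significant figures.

Treat the section as a set of non-overlapping primitives; coordinates are from the bounding-box lower-left.
Vertical leg: 0.8 × 12, A = 9.6 cm², x = 0.4 cm, Ī = 0.512 cm⁴.
Horizontal leg (remainder): 12.7 × 0.8, A = 10.16 cm², x = 7.15 cm, Ī = 136.56 cm⁴.
Centroid: x̄ = ΣA·x / ΣA = 3.8706 cm.
Transfer each piece to the centroidal y-axis using Ī + A·d² with d = x − 3.8706:
  vertical leg: d = -3.4706 cm → contributes +116.15 cm⁴
  horizontal leg (remainder): d = 3.2794 cm → contributes +245.82 cm⁴
Total I = 361.97 cm⁴.

I_y ≈ 362 cm⁴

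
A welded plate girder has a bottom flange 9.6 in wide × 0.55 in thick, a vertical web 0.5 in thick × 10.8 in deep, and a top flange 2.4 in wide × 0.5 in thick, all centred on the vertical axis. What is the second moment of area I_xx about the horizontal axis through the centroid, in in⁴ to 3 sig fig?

Treat the section as a set of non-overlapping primitives; coordinates are from the bounding-box lower-left.
Bottom plate: 9.6 × 0.55, A = 5.28 in², y = 0.275 in, Ī = 0.1331 in⁴.
Web plate: 0.5 × 10.8, A = 5.4 in², y = 5.95 in, Ī = 52.488 in⁴.
Top plate: 2.4 × 0.5, A = 1.2 in², y = 11.6 in, Ī = 0.025 in⁴.
Centroid: ȳ = ΣA·y / ΣA = 3.9985 in.
Transfer each piece to the horizontal axis through the centroid using Ī + A·d² with d = y − 3.9985:
  bottom plate: d = -3.7235 in → contributes +73.337 in⁴
  web plate: d = 1.9515 in → contributes +73.053 in⁴
  top plate: d = 7.6015 in → contributes +69.365 in⁴
Total I = 215.75 in⁴.

I_xx ≈ 216 in⁴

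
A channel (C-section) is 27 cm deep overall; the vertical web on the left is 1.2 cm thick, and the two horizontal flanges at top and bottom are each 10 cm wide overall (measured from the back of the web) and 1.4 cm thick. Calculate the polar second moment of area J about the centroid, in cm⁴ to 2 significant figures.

J ≈ 6500 cm⁴

Break the section into simple shapes (no overlaps), measuring from the bottom-left corner of the bounding box.
Web: 1.2 × 27, A = 32.4 cm², y = 13.5 cm, Ī = 1 968 cm⁴.
Top flange (beyond web): 8.8 × 1.4, A = 12.32 cm², y = 26.3 cm, Ī = 2.012 cm⁴.
Bottom flange (beyond web): 8.8 × 1.4, A = 12.32 cm², y = 0.7 cm, Ī = 2.012 cm⁴.
By symmetry the centroid is at mid-height, ȳ = 13.5 cm.
Transfer each piece to the centroidal x-axis using Ī + A·d² with d = y − 13.5:
  web: d = 0 cm → contributes +1 968 cm⁴
  top flange (beyond web): d = 12.8 cm → contributes +2 021 cm⁴
  bottom flange (beyond web): d = -12.8 cm → contributes +2 021 cm⁴
Total I = 6 009 cm⁴.
For the y-axis: x̄ = 2.76 cm.
Repeating about the centroidal y-axis gives I_y = 512.8 cm⁴.
Polar second moment: J = I_x + I_y = 6 522 cm⁴.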